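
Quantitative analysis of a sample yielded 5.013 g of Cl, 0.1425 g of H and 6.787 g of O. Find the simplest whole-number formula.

ClHO3

Moles — Cl: 5.013 / 35.45 = 0.1414 mol; H: 0.1425 / 1.008 = 0.1414 mol; O: 6.787 / 16.00 = 0.4242 mol
Ratios (÷ 0.1414): Cl 1.000, H 1.000, O 3.001
≈ 1:1:3 → ClHO3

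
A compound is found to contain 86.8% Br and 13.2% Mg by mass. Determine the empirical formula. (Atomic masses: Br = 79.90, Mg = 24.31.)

Br2Mg

Assume 100 g: 86.8 g Br, 13.2 g Mg.
n(Br) = 86.8/79.90 = 1.086, n(Mg) = 13.2/24.31 = 0.543
Smallest is Mg at 0.543 mol; normalising gives Br 2.001, Mg 1.000
→ Br2Mg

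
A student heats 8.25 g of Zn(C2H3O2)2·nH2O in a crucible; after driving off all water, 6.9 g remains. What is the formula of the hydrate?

Zn(C2H3O2)2·2H2O

Mass of water lost = 8.25 − 6.9 = 1.35 g → 1.35 / 18.02 = 0.07492 mol H2O
Molar mass of Zn(C2H3O2)2 = 183.47 g/mol → mol Zn(C2H3O2)2 = 6.9 / 183.47 = 0.03761
n = 0.07492 / 0.03761 = 1.99 ≈ 2 → Zn(C2H3O2)2·2H2O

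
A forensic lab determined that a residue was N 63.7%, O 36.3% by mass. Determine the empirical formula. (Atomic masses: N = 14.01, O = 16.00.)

N2O

Assume 100 g: 63.7 g N, 36.3 g O.
N: 63.7 g ÷ 14.01 g/mol = 4.547 mol
O: 36.3 g ÷ 16.00 g/mol = 2.269 mol
Ratios (÷ 2.269): N 2.004, O 1.000
Ratio ≈ 2:1, so the empirical formula is N2O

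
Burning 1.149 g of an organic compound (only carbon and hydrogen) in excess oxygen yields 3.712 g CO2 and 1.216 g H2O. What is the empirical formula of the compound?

C5H8

mol C = 3.712 / 44.01 = 0.08434; mass C = 0.08434 × 12.01 = 1.013 g
mol H = 2 × (1.216 / 18.02) = 0.1350; mass H = 0.1350 × 1.008 = 0.1360 g
Smallest is C at 0.08434 mol; normalising gives C 1.000, H 1.600
×5: C 5.00, H 8.00 → C5H8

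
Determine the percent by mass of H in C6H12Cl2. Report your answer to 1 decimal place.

7.8%

Molar mass = 6(12.01) + 12(1.008) + 2(35.45) = 155.056 g/mol
Mass of H per mole = 12 × 1.008 = 12.096 g
% H = 12.096 / 155.056 × 100 = 7.8%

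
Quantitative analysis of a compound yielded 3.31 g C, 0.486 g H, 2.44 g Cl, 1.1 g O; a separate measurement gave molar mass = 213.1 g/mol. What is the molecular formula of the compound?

n(C) = 3.31/12.01 = 0.2756, n(H) = 0.486/1.008 = 0.4821, n(Cl) = 2.44/35.45 = 0.06883, n(O) = 1.1/16.00 = 0.06875
Smallest is O at 0.06875 mol; normalising gives C 4.009, H 7.013, Cl 1.001, O 1.000
→ C4H7ClO
Empirical-formula mass = 106.55 g/mol
n = 213.1 / 106.55 = 2.00 ≈ 2
Molecular formula = (C4H7ClO)×2 = C8H14Cl2O2

C8H14Cl2O2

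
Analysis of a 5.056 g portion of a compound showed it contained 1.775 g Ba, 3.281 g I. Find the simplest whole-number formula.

n(Ba) = 1.775/137.33 = 0.01293, n(I) = 3.281/126.90 = 0.02586
Ratios (÷ 0.01293): Ba 1.000, I 2.000
→ BaI2

BaI2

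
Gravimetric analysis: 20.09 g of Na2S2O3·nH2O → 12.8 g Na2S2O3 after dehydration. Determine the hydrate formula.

Mass of water lost = 20.09 − 12.8 = 7.29 g → 7.29 / 18.02 = 0.4046 mol H2O
Molar mass of Na2S2O3 = 158.12 g/mol → mol Na2S2O3 = 12.8 / 158.12 = 0.08095
n = 0.4046 / 0.08095 = 5.00 ≈ 5 → Na2S2O3·5H2O

Na2S2O3·5H2O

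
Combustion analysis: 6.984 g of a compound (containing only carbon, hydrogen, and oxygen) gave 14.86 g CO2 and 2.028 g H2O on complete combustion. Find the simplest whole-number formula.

mol C = 14.86 / 44.01 = 0.3377; mass C = 0.3377 × 12.01 = 4.055 g
mol H = 2 × (2.028 / 18.02) = 0.2251; mass H = 0.2251 × 1.008 = 0.2269 g
mass O = 6.984 − (4.282) = 2.702 g → mol O = 0.1689
Divide by the smallest (0.1689 mol O): C 1.999, H 1.333, O 1.000
Scaling by 3: C 6.00, H 4.00, O 3.00 → C6H4O3

C6H4O3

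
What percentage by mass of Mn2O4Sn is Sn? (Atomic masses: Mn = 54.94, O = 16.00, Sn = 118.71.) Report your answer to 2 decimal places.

40.57%

Molar mass = 2(54.94) + 4(16.00) + 1(118.71) = 292.590 g/mol
Mass of Sn per mole = 1 × 118.71 = 118.710 g
% Sn = 118.710 / 292.590 × 100 = 40.57%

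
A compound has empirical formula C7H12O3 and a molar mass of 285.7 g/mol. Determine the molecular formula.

C14H24O6

Empirical-formula mass = 144.17 g/mol
n = 285.7 / 144.17 = 1.98 ≈ 2
Molecular formula = (C7H12O3)2 = C14H24O6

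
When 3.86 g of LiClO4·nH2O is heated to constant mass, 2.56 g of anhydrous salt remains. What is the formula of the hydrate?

Mass of water lost = 3.86 − 2.56 = 1.3 g → 1.3 / 18.02 = 0.07214 mol H2O
Molar mass of LiClO4 = 106.39 g/mol → mol LiClO4 = 2.56 / 106.39 = 0.02406
n = 0.07214 / 0.02406 = 3.00 ≈ 3 → LiClO4·3H2O

LiClO4·3H2O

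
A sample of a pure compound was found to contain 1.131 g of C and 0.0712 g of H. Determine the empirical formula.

C4H3

Moles — C: 1.131 / 12.01 = 0.09417 mol; H: 0.0712 / 1.008 = 0.07063 mol
Divide by the smallest (0.07063 mol H): C 1.333, H 1.000
Multiply by 3: C 4.00, H 3.00 → C4H3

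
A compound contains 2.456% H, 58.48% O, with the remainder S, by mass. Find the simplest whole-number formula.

H2O3S

Assume 100 g: 2.456 g H, 58.48 g O, 39.064 g S.
n(H) = 2.456/1.008 = 2.437, n(O) = 58.48/16.00 = 3.655, n(S) = 39.064/32.07 = 1.218
Ratios (÷ 1.218): H 2.000, O 3.001, S 1.000
Ratio ≈ 2:3:1, so the empirical formula is H2O3S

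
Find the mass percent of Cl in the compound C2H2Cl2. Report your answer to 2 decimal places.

Molar mass = 2(12.01) + 2(1.008) + 2(35.45) = 96.936 g/mol
Mass of Cl per mole = 2 × 35.45 = 70.900 g
% Cl = 70.900 / 96.936 × 100 = 73.14%

73.14%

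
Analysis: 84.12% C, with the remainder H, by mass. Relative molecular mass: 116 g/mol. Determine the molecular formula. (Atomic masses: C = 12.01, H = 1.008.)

Assume 100 g: 84.12 g C, 15.88 g H.
n(C) = 84.12/12.01 = 7.004, n(H) = 15.88/1.008 = 15.75
Divide by the smallest (7.004 mol C): C 1.000, H 2.249
×4: C 4.00, H 9.00 → C4H9
Empirical-formula mass = 57.11 g/mol
n = 116 / 57.11 = 2.03 ≈ 2
Molecular formula = (C4H9)×2 = C8H18

C8H18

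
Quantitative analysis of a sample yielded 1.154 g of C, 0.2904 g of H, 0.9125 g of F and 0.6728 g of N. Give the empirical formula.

C2H6FN

Moles — C: 1.154 / 12.01 = 0.09609 mol; H: 0.2904 / 1.008 = 0.2881 mol; F: 0.9125 / 19.00 = 0.04803 mol; N: 0.6728 / 14.01 = 0.04802 mol
Divide by the smallest (0.04802 mol N): C 2.001, H 5.999, F 1.000, N 1.000
→ C2H6FN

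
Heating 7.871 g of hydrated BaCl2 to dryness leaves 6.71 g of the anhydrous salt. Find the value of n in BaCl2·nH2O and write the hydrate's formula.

BaCl2·2H2O

Mass of water lost = 7.871 − 6.71 = 1.161 g → 1.161 / 18.02 = 0.06443 mol H2O
Molar mass of BaCl2 = 208.23 g/mol → mol BaCl2 = 6.71 / 208.23 = 0.03222
n = 0.06443 / 0.03222 = 2.00 ≈ 2 → BaCl2·2H2O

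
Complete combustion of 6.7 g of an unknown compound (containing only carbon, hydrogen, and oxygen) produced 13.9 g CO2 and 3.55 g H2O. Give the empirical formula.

C4H5O2

mol C = 13.9 / 44.01 = 0.3158; mass C = 0.3158 × 12.01 = 3.793 g
mol H = 2 × (3.55 / 18.02) = 0.3940; mass H = 0.3940 × 1.008 = 0.3972 g
mass O = 6.7 − (4.190) = 2.510 g → mol O = 0.1569
Divide by the smallest (0.1569 mol O): C 2.014, H 2.512, O 1.000
Multiply by 2: C 4.03, H 5.02, O 2.00 → C4H5O2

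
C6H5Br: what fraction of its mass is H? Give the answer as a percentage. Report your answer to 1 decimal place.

Molar mass = 6(12.01) + 5(1.008) + 1(79.90) = 157.000 g/mol
Mass of H per mole = 5 × 1.008 = 5.040 g
% H = 5.040 / 157.000 × 100 = 3.2%

3.2%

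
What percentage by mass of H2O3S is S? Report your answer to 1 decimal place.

39.1%

Molar mass = 2(1.008) + 3(16.00) + 1(32.07) = 82.086 g/mol
Mass of S per mole = 1 × 32.07 = 32.070 g
% S = 32.070 / 82.086 × 100 = 39.1%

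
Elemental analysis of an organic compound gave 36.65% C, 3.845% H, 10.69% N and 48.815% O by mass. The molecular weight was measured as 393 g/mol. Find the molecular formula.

Assume 100 g: 36.65 g C, 3.845 g H, 10.69 g N, 48.815 g O.
Moles — C: 36.65 / 12.01 = 3.052 mol; H: 3.845 / 1.008 = 3.814 mol; N: 10.69 / 14.01 = 0.763 mol; O: 48.815 / 16.00 = 3.051 mol
Smallest is N at 0.763 mol; normalising gives C 3.999, H 4.999, N 1.000, O 3.998
→ C4H5NO4
Empirical-formula mass = 131.09 g/mol
n = 393 / 131.09 = 3.00 ≈ 3
Molecular formula = (C4H5NO4)×3 = C12H15N3O12

C12H15N3O12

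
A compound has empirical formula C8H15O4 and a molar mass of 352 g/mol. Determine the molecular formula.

C16H30O8

Empirical-formula mass = 175.20 g/mol
n = 352 / 175.20 = 2.01 ≈ 2
Molecular formula = (C8H15O4)2 = C16H30O8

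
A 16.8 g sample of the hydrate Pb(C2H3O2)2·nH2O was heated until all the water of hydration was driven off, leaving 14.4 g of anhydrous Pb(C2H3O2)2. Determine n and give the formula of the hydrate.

Pb(C2H3O2)2·3H2O

Mass of water lost = 16.8 − 14.4 = 2.4 g → 2.4 / 18.02 = 0.1332 mol H2O
Molar mass of Pb(C2H3O2)2 = 325.29 g/mol → mol Pb(C2H3O2)2 = 14.4 / 325.29 = 0.04427
n = 0.1332 / 0.04427 = 3.01 ≈ 3 → Pb(C2H3O2)2·3H2O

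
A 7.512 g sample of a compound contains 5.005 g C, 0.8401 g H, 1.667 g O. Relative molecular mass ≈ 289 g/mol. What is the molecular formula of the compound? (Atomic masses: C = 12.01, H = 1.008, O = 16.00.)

C: 5.005 g ÷ 12.01 g/mol = 0.4167 mol
H: 0.8401 g ÷ 1.008 g/mol = 0.8334 mol
O: 1.667 g ÷ 16.00 g/mol = 0.1042 mol
Divide by the smallest (0.1042 mol O): C 4.000, H 7.999, O 1.000
Ratio ≈ 4:8:1, so the empirical formula is C4H8O
Empirical-formula mass = 72.10 g/mol
n = 289 / 72.10 = 4.01 ≈ 4
Molecular formula = (C4H8O)×4 = C16H32O4

C16H32O4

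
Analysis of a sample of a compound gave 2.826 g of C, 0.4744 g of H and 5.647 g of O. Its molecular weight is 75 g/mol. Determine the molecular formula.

C2H4O3

Moles — C: 2.826 / 12.01 = 0.2353 mol; H: 0.4744 / 1.008 = 0.4706 mol; O: 5.647 / 16.00 = 0.3529 mol
Ratios (÷ 0.2353): C 1.000, H 2.000, O 1.500
×2: C 2.00, H 4.00, O 3.00 → C2H4O3
Empirical-formula mass = 76.05 g/mol
n = 75 / 76.05 = 0.99 ≈ 1
Molecular formula = empirical formula = C2H4O3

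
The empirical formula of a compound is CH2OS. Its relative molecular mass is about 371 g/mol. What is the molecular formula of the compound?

C6H12O6S6

Empirical-formula mass = 62.10 g/mol
n = 371 / 62.10 = 5.97 ≈ 6
Molecular formula = (CH2OS)6 = C6H12O6S6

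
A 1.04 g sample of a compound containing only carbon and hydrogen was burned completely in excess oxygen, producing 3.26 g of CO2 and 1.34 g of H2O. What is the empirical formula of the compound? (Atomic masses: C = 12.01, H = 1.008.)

mol C = 3.26 / 44.01 = 0.07407; mass C = 0.07407 × 12.01 = 0.8896 g
mol H = 2 × (1.34 / 18.02) = 0.1487; mass H = 0.1487 × 1.008 = 0.1499 g
Divide by the smallest (0.07407 mol C): C 1.000, H 2.008
→ CH2

CH2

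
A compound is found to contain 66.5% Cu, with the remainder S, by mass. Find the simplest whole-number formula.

CuS

Assume 100 g: 66.5 g Cu, 33.5 g S.
Moles — Cu: 66.5 / 63.55 = 1.046 mol; S: 33.5 / 32.07 = 1.045 mol
Divide by the smallest (1.045 mol S): Cu 1.002, S 1.000
Ratio ≈ 1:1, so the empirical formula is CuS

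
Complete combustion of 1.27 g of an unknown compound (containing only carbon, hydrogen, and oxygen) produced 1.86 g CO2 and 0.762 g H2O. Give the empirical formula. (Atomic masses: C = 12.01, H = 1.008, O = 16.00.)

CH2O

mol C = 1.86 / 44.01 = 0.04226; mass C = 0.04226 × 12.01 = 0.5076 g
mol H = 2 × (0.762 / 18.02) = 0.08457; mass H = 0.08457 × 1.008 = 0.08525 g
mass O = 1.27 − (0.5928) = 0.6772 g → mol O = 0.04232
Divide by the smallest (0.04226 mol C): C 1.000, H 2.001, O 1.001
≈ 1:2:1 → CH2O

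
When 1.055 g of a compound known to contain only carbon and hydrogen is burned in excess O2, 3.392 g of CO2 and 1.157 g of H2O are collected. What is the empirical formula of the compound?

C3H5

mol C = 3.392 / 44.01 = 0.07707; mass C = 0.07707 × 12.01 = 0.9257 g
mol H = 2 × (1.157 / 18.02) = 0.1284; mass H = 0.1284 × 1.008 = 0.1294 g
Ratios (÷ 0.07707): C 1.000, H 1.666
Scaling by 3: C 3.00, H 5.00 → C3H5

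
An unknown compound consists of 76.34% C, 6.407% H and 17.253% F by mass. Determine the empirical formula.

C7H7F

Assume 100 g: 76.34 g C, 6.407 g H, 17.253 g F.
Moles — C: 76.34 / 12.01 = 6.356 mol; H: 6.407 / 1.008 = 6.356 mol; F: 17.253 / 19.00 = 0.9081 mol
Divide by the smallest (0.9081 mol F): C 7.000, H 7.000, F 1.000
Ratio ≈ 7:7:1, so the empirical formula is C7H7F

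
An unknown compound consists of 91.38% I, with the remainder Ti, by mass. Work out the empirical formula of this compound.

Assume 100 g: 91.38 g I, 8.62 g Ti.
Moles — I: 91.38 / 126.90 = 0.7201 mol; Ti: 8.62 / 47.87 = 0.1801 mol
Divide by the smallest (0.1801 mol Ti): I 3.999, Ti 1.000
→ I4Ti

I4Ti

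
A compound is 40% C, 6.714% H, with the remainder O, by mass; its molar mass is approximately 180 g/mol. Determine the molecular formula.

Assume 100 g: 40 g C, 6.714 g H, 53.286 g O.
C: 40 g ÷ 12.01 g/mol = 3.331 mol
H: 6.714 g ÷ 1.008 g/mol = 6.661 mol
O: 53.286 g ÷ 16.00 g/mol = 3.33 mol
Smallest is O at 3.33 mol; normalising gives C 1.000, H 2.000, O 1.000
≈ 1:2:1 → CH2O
Empirical-formula mass = 30.03 g/mol
n = 180 / 30.03 = 5.99 ≈ 6
Molecular formula = (CH2O)×6 = C6H12O6

C6H12O6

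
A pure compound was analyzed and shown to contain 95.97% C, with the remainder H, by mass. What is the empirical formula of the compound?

C2H

Assume 100 g: 95.97 g C, 4.03 g H.
n(C) = 95.97/12.01 = 7.991, n(H) = 4.03/1.008 = 3.998
Divide by the smallest (3.998 mol H): C 1.999, H 1.000
Ratio ≈ 2:1, so the empirical formula is C2H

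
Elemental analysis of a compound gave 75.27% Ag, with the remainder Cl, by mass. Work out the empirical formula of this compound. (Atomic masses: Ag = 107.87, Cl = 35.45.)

Assume 100 g: 75.27 g Ag, 24.73 g Cl.
Moles — Ag: 75.27 / 107.87 = 0.6978 mol; Cl: 24.73 / 35.45 = 0.6976 mol
Ratios (÷ 0.6976): Ag 1.000, Cl 1.000
Ratio ≈ 1:1, so the empirical formula is AgCl

AgCl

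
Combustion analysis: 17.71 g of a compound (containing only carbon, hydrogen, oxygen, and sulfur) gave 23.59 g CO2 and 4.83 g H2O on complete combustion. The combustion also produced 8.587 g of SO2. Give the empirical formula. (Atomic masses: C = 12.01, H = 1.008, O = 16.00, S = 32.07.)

C4H4O3S

mol C = 23.59 / 44.01 = 0.5360; mass C = 0.5360 × 12.01 = 6.438 g
mol H = 2 × (4.83 / 18.02) = 0.5361; mass H = 0.5361 × 1.008 = 0.5404 g
mol S = 8.587 / 64.07 = 0.1340; mass S = 4.298 g
mass O = 17.71 − (11.28) = 6.434 g → mol O = 0.4021
Divide by the smallest (0.134 mol S): C 3.999, H 4.000, O 3.000, S 1.000
→ C4H4O3S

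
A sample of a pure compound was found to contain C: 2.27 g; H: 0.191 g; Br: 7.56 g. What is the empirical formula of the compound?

C: 2.27 g ÷ 12.01 g/mol = 0.189 mol
H: 0.191 g ÷ 1.008 g/mol = 0.1895 mol
Br: 7.56 g ÷ 79.90 g/mol = 0.09462 mol
Smallest is Br at 0.09462 mol; normalising gives C 1.998, H 2.003, Br 1.000
→ C2H2Br

C2H2Br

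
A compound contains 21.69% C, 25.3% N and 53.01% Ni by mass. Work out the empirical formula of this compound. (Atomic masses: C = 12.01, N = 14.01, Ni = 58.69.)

C2N2Ni

Assume 100 g: 21.69 g C, 25.3 g N, 53.01 g Ni.
C: 21.69 g ÷ 12.01 g/mol = 1.806 mol
N: 25.3 g ÷ 14.01 g/mol = 1.806 mol
Ni: 53.01 g ÷ 58.69 g/mol = 0.9032 mol
Smallest is Ni at 0.9032 mol; normalising gives C 2.000, N 1.999, Ni 1.000
→ C2N2Ni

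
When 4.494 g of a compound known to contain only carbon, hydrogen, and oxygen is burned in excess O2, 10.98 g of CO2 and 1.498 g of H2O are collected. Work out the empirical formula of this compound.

C3H2O

mol C = 10.98 / 44.01 = 0.2495; mass C = 0.2495 × 12.01 = 2.996 g
mol H = 2 × (1.498 / 18.02) = 0.1663; mass H = 0.1663 × 1.008 = 0.1676 g
mass O = 4.494 − (3.164) = 1.330 g → mol O = 0.08313
Ratios (÷ 0.08313): C 3.001, H 2.000, O 1.000
Ratio ≈ 3:2:1, so the empirical formula is C3H2O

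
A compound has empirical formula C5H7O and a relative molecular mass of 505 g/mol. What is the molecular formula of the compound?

C30H42O6

Empirical-formula mass = 83.11 g/mol
n = 505 / 83.11 = 6.08 ≈ 6
Molecular formula = (C5H7O)6 = C30H42O6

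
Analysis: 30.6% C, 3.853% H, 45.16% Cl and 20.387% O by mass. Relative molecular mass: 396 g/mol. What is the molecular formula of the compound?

Assume 100 g: 30.6 g C, 3.853 g H, 45.16 g Cl, 20.387 g O.
n(C) = 30.6/12.01 = 2.548, n(H) = 3.853/1.008 = 3.822, n(Cl) = 45.16/35.45 = 1.274, n(O) = 20.387/16.00 = 1.274
Smallest is Cl at 1.274 mol; normalising gives C 2.000, H 3.001, Cl 1.000, O 1.000
≈ 2:3:1:1 → C2H3ClO
Empirical-formula mass = 78.49 g/mol
n = 396 / 78.49 = 5.04 ≈ 5
Molecular formula = (C2H3ClO)×5 = C10H15Cl5O5

C10H15Cl5O5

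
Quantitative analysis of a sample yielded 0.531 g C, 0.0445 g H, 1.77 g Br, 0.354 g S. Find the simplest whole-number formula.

C4H4Br2S

C: 0.531 g ÷ 12.01 g/mol = 0.04421 mol
H: 0.0445 g ÷ 1.008 g/mol = 0.04415 mol
Br: 1.77 g ÷ 79.90 g/mol = 0.02215 mol
S: 0.354 g ÷ 32.07 g/mol = 0.01104 mol
Divide by the smallest (0.01104 mol S): C 4.005, H 3.999, Br 2.007, S 1.000
≈ 4:4:2:1 → C4H4Br2S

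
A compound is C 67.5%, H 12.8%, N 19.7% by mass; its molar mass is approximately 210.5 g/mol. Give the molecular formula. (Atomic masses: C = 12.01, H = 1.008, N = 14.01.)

Assume 100 g: 67.5 g C, 12.8 g H, 19.7 g N.
n(C) = 67.5/12.01 = 5.62, n(H) = 12.8/1.008 = 12.7, n(N) = 19.7/14.01 = 1.406
Ratios (÷ 1.406): C 3.997, H 9.031, N 1.000
Ratio ≈ 4:9:1, so the empirical formula is C4H9N
Empirical-formula mass = 71.12 g/mol
n = 210.5 / 71.12 = 2.96 ≈ 3
Molecular formula = (C4H9N)×3 = C12H27N3

C12H27N3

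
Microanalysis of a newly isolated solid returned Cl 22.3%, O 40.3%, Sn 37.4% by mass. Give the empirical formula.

Cl2O8Sn

Assume 100 g: 22.3 g Cl, 40.3 g O, 37.4 g Sn.
n(Cl) = 22.3/35.45 = 0.6291, n(O) = 40.3/16.00 = 2.519, n(Sn) = 37.4/118.71 = 0.3151
Ratios (÷ 0.3151): Cl 1.997, O 7.995, Sn 1.000
→ Cl2O8Sn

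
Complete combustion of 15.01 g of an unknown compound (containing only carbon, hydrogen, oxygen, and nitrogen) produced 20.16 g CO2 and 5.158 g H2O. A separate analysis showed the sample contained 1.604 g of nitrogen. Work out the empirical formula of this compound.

mol C = 20.16 / 44.01 = 0.4581; mass C = 0.4581 × 12.01 = 5.502 g
mol H = 2 × (5.158 / 18.02) = 0.5725; mass H = 0.5725 × 1.008 = 0.5771 g
mol N = 1.604 / 14.01 = 0.1145
mass O = 15.01 − (7.683) = 7.327 g → mol O = 0.4580
Ratios (÷ 0.1145): C 4.001, H 5.000, N 1.000, O 4.000
≈ 4:5:1:4 → C4H5NO4

C4H5NO4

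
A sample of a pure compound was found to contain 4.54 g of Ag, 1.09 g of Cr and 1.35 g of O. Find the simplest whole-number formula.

Ag: 4.54 g ÷ 107.87 g/mol = 0.04209 mol
Cr: 1.09 g ÷ 52.00 g/mol = 0.02096 mol
O: 1.35 g ÷ 16.00 g/mol = 0.08438 mol
Divide by the smallest (0.02096 mol Cr): Ag 2.008, Cr 1.000, O 4.025
≈ 2:1:4 → Ag2CrO4

Ag2CrO4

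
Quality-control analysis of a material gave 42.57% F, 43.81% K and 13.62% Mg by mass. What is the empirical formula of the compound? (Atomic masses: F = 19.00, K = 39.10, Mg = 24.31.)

Assume 100 g: 42.57 g F, 43.81 g K, 13.62 g Mg.
F: 42.57 g ÷ 19.00 g/mol = 2.241 mol
K: 43.81 g ÷ 39.10 g/mol = 1.12 mol
Mg: 13.62 g ÷ 24.31 g/mol = 0.5603 mol
Divide by the smallest (0.5603 mol Mg): F 3.999, K 2.000, Mg 1.000
Ratio ≈ 4:2:1, so the empirical formula is F4K2Mg

F4K2Mg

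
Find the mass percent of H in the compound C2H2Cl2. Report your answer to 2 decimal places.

2.08%

Molar mass = 2(12.01) + 2(1.008) + 2(35.45) = 96.936 g/mol
Mass of H per mole = 2 × 1.008 = 2.016 g
% H = 2.016 / 96.936 × 100 = 2.08%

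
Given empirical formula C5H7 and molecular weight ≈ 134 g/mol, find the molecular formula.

C10H14

Empirical-formula mass = 67.11 g/mol
n = 134 / 67.11 = 2.00 ≈ 2
Molecular formula = (C5H7)2 = C10H14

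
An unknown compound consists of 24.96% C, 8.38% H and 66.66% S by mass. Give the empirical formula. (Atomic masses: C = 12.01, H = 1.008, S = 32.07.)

Assume 100 g: 24.96 g C, 8.38 g H, 66.66 g S.
n(C) = 24.96/12.01 = 2.078, n(H) = 8.38/1.008 = 8.313, n(S) = 66.66/32.07 = 2.079
Smallest is C at 2.078 mol; normalising gives C 1.000, H 4.000, S 1.000
Ratio ≈ 1:4:1, so the empirical formula is CH4S

CH4S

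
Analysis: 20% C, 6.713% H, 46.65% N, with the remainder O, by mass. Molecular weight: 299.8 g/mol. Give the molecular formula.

C5H20N10O5

Assume 100 g: 20 g C, 6.713 g H, 46.65 g N, 26.637 g O.
C: 20 g ÷ 12.01 g/mol = 1.665 mol
H: 6.713 g ÷ 1.008 g/mol = 6.66 mol
N: 46.65 g ÷ 14.01 g/mol = 3.33 mol
O: 26.637 g ÷ 16.00 g/mol = 1.665 mol
Smallest is O at 1.665 mol; normalising gives C 1.000, H 4.000, N 2.000, O 1.000
Ratio ≈ 1:4:2:1, so the empirical formula is CH4N2O
Empirical-formula mass = 60.06 g/mol
n = 299.8 / 60.06 = 4.99 ≈ 5
Molecular formula = (CH4N2O)×5 = C5H20N10O5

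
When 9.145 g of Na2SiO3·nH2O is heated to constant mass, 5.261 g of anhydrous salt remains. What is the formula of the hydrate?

Na2SiO3·5H2O

Mass of water lost = 9.145 − 5.261 = 3.884 g → 3.884 / 18.02 = 0.2155 mol H2O
Molar mass of Na2SiO3 = 122.07 g/mol → mol Na2SiO3 = 5.261 / 122.07 = 0.0431
n = 0.2155 / 0.0431 = 5.00 ≈ 5 → Na2SiO3·5H2O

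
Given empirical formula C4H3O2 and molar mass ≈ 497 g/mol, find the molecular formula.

C24H18O12

Empirical-formula mass = 83.06 g/mol
n = 497 / 83.06 = 5.98 ≈ 6
Molecular formula = (C4H3O2)6 = C24H18O12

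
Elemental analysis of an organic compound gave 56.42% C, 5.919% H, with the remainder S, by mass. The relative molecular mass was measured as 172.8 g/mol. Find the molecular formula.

C8H10S2

Assume 100 g: 56.42 g C, 5.919 g H, 37.661 g S.
Moles — C: 56.42 / 12.01 = 4.698 mol; H: 5.919 / 1.008 = 5.872 mol; S: 37.661 / 32.07 = 1.174 mol
Divide by the smallest (1.174 mol S): C 4.000, H 5.000, S 1.000
≈ 4:5:1 → C4H5S
Empirical-formula mass = 85.15 g/mol
n = 172.8 / 85.15 = 2.03 ≈ 2
Molecular formula = (C4H5S)×2 = C8H10S2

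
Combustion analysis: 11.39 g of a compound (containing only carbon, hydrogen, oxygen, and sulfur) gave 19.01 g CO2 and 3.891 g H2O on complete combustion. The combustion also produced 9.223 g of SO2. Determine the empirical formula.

mol C = 19.01 / 44.01 = 0.4319; mass C = 0.4319 × 12.01 = 5.188 g
mol H = 2 × (3.891 / 18.02) = 0.4319; mass H = 0.4319 × 1.008 = 0.4353 g
mol S = 9.223 / 64.07 = 0.1440; mass S = 4.617 g
mass O = 11.39 − (10.24) = 1.150 g → mol O = 0.07190
Divide by the smallest (0.0719 mol O): C 6.007, H 6.006, O 1.000, S 2.002
→ C6H6OS2

C6H6OS2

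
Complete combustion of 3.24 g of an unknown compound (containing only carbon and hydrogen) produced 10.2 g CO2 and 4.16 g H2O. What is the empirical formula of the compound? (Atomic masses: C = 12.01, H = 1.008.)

mol C = 10.2 / 44.01 = 0.2318; mass C = 0.2318 × 12.01 = 2.784 g
mol H = 2 × (4.16 / 18.02) = 0.4617; mass H = 0.4617 × 1.008 = 0.4654 g
Divide by the smallest (0.2318 mol C): C 1.000, H 1.992
→ CH2

CH2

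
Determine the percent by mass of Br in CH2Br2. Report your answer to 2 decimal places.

Molar mass = 1(12.01) + 2(1.008) + 2(79.90) = 173.826 g/mol
Mass of Br per mole = 2 × 79.90 = 159.800 g
% Br = 159.800 / 173.826 × 100 = 91.93%

91.93%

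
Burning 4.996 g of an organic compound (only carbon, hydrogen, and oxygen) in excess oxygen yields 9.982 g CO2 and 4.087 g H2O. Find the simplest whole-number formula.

C2H4O

mol C = 9.982 / 44.01 = 0.2268; mass C = 0.2268 × 12.01 = 2.724 g
mol H = 2 × (4.087 / 18.02) = 0.4536; mass H = 0.4536 × 1.008 = 0.4572 g
mass O = 4.996 − (3.181) = 1.815 g → mol O = 0.1134
Ratios (÷ 0.1134): C 2.000, H 3.999, O 1.000
≈ 2:4:1 → C2H4O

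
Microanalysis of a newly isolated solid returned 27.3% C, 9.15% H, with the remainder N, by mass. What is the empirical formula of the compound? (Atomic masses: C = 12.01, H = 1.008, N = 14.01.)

CH4N2

Assume 100 g: 27.3 g C, 9.15 g H, 63.55 g N.
Moles — C: 27.3 / 12.01 = 2.273 mol; H: 9.15 / 1.008 = 9.077 mol; N: 63.55 / 14.01 = 4.536 mol
Smallest is C at 2.273 mol; normalising gives C 1.000, H 3.993, N 1.996
Ratio ≈ 1:4:2, so the empirical formula is CH4N2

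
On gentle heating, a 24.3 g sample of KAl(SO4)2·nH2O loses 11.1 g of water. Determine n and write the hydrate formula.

Mass of anhydrous KAl(SO4)2 = 24.3 − 11.1 = 13.2 g
mol H2O = 11.1 / 18.02 = 0.616
Molar mass of KAl(SO4)2 = 258.22 g/mol → mol KAl(SO4)2 = 13.2 / 258.22 = 0.05112
n = 0.616 / 0.05112 = 12.05 ≈ 12 → KAl(SO4)2·12H2O

KAl(SO4)2·12H2O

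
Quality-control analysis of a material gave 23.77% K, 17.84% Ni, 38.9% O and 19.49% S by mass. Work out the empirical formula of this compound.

K2NiO8S2

Assume 100 g: 23.77 g K, 17.84 g Ni, 38.9 g O, 19.49 g S.
Moles — K: 23.77 / 39.10 = 0.6079 mol; Ni: 17.84 / 58.69 = 0.304 mol; O: 38.9 / 16.00 = 2.431 mol; S: 19.49 / 32.07 = 0.6077 mol
Divide by the smallest (0.304 mol Ni): K 2.000, Ni 1.000, O 7.998, S 1.999
Ratio ≈ 2:1:8:2, so the empirical formula is K2NiO8S2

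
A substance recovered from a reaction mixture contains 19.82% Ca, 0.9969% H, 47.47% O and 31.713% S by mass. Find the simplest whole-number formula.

Assume 100 g: 19.82 g Ca, 0.9969 g H, 47.47 g O, 31.713 g S.
Ca: 19.82 g ÷ 40.08 g/mol = 0.4945 mol
H: 0.9969 g ÷ 1.008 g/mol = 0.989 mol
O: 47.47 g ÷ 16.00 g/mol = 2.967 mol
S: 31.713 g ÷ 32.07 g/mol = 0.9889 mol
Smallest is Ca at 0.4945 mol; normalising gives Ca 1.000, H 2.000, O 6.000, S 2.000
Ratio ≈ 1:2:6:2, so the empirical formula is CaH2O6S2

CaH2O6S2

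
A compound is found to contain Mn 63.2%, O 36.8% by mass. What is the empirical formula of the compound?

Assume 100 g: 63.2 g Mn, 36.8 g O.
Moles — Mn: 63.2 / 54.94 = 1.15 mol; O: 36.8 / 16.00 = 2.3 mol
Divide by the smallest (1.15 mol Mn): Mn 1.000, O 1.999
→ MnO2

MnO2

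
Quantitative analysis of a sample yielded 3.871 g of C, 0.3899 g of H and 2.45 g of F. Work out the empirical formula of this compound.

C: 3.871 g ÷ 12.01 g/mol = 0.3223 mol
H: 0.3899 g ÷ 1.008 g/mol = 0.3868 mol
F: 2.45 g ÷ 19.00 g/mol = 0.1289 mol
Ratios (÷ 0.1289): C 2.500, H 3.000, F 1.000
Scaling by 2: C 5.00, H 6.00, F 2.00 → C5H6F2

C5H6F2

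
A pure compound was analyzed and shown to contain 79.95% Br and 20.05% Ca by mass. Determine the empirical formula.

Br2Ca

Assume 100 g: 79.95 g Br, 20.05 g Ca.
n(Br) = 79.95/79.90 = 1.001, n(Ca) = 20.05/40.08 = 0.5002
Ratios (÷ 0.5002): Br 2.000, Ca 1.000
→ Br2Ca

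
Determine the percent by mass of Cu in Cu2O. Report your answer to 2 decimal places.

88.82%

Molar mass = 2(63.55) + 1(16.00) = 143.100 g/mol
Mass of Cu per mole = 2 × 63.55 = 127.100 g
% Cu = 127.100 / 143.100 × 100 = 88.82%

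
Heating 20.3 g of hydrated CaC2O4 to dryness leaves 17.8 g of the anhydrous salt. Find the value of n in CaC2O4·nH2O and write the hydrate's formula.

Mass of water lost = 20.3 − 17.8 = 2.5 g → 2.5 / 18.02 = 0.1387 mol H2O
Molar mass of CaC2O4 = 128.10 g/mol → mol CaC2O4 = 17.8 / 128.10 = 0.139
n = 0.1387 / 0.139 = 1.00 ≈ 1 → CaC2O4·H2O

CaC2O4·H2O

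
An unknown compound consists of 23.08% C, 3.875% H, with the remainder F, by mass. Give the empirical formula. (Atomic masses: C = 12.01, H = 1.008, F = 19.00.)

CH2F2

Assume 100 g: 23.08 g C, 3.875 g H, 73.045 g F.
Moles — C: 23.08 / 12.01 = 1.922 mol; H: 3.875 / 1.008 = 3.844 mol; F: 73.045 / 19.00 = 3.844 mol
Ratios (÷ 1.922): C 1.000, H 2.000, F 2.001
Ratio ≈ 1:2:2, so the empirical formula is CH2F2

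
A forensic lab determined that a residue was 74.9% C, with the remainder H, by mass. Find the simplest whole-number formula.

CH4

Assume 100 g: 74.9 g C, 25.1 g H.
n(C) = 74.9/12.01 = 6.236, n(H) = 25.1/1.008 = 24.9
Divide by the smallest (6.236 mol C): C 1.000, H 3.993
Ratio ≈ 1:4, so the empirical formula is CH4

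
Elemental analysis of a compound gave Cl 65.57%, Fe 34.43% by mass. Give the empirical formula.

Assume 100 g: 65.57 g Cl, 34.43 g Fe.
Cl: 65.57 g ÷ 35.45 g/mol = 1.85 mol
Fe: 34.43 g ÷ 55.85 g/mol = 0.6165 mol
Ratios (÷ 0.6165): Cl 3.000, Fe 1.000
Ratio ≈ 3:1, so the empirical formula is Cl3Fe

Cl3Fe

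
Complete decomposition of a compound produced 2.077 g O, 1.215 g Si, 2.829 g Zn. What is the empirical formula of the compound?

Moles — O: 2.077 / 16.00 = 0.1298 mol; Si: 1.215 / 28.09 = 0.04325 mol; Zn: 2.829 / 65.38 = 0.04327 mol
Divide by the smallest (0.04325 mol Si): O 3.001, Si 1.000, Zn 1.000
→ O3SiZn

O3SiZn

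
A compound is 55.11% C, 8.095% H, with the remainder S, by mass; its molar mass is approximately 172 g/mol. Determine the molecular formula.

C8H14S2

Assume 100 g: 55.11 g C, 8.095 g H, 36.795 g S.
n(C) = 55.11/12.01 = 4.589, n(H) = 8.095/1.008 = 8.031, n(S) = 36.795/32.07 = 1.147
Smallest is S at 1.147 mol; normalising gives C 3.999, H 6.999, S 1.000
Ratio ≈ 4:7:1, so the empirical formula is C4H7S
Empirical-formula mass = 87.17 g/mol
n = 172 / 87.17 = 1.97 ≈ 2
Molecular formula = (C4H7S)×2 = C8H14S2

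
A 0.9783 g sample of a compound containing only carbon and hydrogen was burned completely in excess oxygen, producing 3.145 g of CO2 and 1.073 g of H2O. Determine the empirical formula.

mol C = 3.145 / 44.01 = 0.07146; mass C = 0.07146 × 12.01 = 0.8582 g
mol H = 2 × (1.073 / 18.02) = 0.1191; mass H = 0.1191 × 1.008 = 0.1200 g
Divide by the smallest (0.07146 mol C): C 1.000, H 1.667
Scaling by 3: C 3.00, H 5.00 → C3H5

C3H5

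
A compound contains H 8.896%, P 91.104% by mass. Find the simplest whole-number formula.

Assume 100 g: 8.896 g H, 91.104 g P.
Moles — H: 8.896 / 1.008 = 8.825 mol; P: 91.104 / 30.97 = 2.942 mol
Smallest is P at 2.942 mol; normalising gives H 3.000, P 1.000
≈ 3:1 → H3P

H3P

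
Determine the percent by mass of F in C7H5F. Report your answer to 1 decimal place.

17.6%

Molar mass = 7(12.01) + 5(1.008) + 1(19.00) = 108.110 g/mol
Mass of F per mole = 1 × 19.00 = 19.000 g
% F = 19.000 / 108.110 × 100 = 17.6%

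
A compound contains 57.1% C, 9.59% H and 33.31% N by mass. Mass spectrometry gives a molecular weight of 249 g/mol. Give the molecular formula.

Assume 100 g: 57.1 g C, 9.59 g H, 33.31 g N.
Moles — C: 57.1 / 12.01 = 4.754 mol; H: 9.59 / 1.008 = 9.514 mol; N: 33.31 / 14.01 = 2.378 mol
Ratios (÷ 2.378): C 2.000, H 4.001, N 1.000
Ratio ≈ 2:4:1, so the empirical formula is C2H4N
Empirical-formula mass = 42.06 g/mol
n = 249 / 42.06 = 5.92 ≈ 6
Molecular formula = (C2H4N)×6 = C12H24N6

C12H24N6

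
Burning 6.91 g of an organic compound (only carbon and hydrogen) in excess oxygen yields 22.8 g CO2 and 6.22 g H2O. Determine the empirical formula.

mol C = 22.8 / 44.01 = 0.5181; mass C = 0.5181 × 12.01 = 6.222 g
mol H = 2 × (6.22 / 18.02) = 0.6903; mass H = 0.6903 × 1.008 = 0.6959 g
Ratios (÷ 0.5181): C 1.000, H 1.333
×3: C 3.00, H 4.00 → C3H4

C3H4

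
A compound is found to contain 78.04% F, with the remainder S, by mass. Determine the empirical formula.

F6S

Assume 100 g: 78.04 g F, 21.96 g S.
F: 78.04 g ÷ 19.00 g/mol = 4.107 mol
S: 21.96 g ÷ 32.07 g/mol = 0.6848 mol
Smallest is S at 0.6848 mol; normalising gives F 5.998, S 1.000
Ratio ≈ 6:1, so the empirical formula is F6S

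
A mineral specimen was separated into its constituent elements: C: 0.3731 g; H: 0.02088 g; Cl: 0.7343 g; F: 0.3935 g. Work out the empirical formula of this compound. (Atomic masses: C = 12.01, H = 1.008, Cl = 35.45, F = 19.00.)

Moles — C: 0.3731 / 12.01 = 0.03107 mol; H: 0.02088 / 1.008 = 0.02071 mol; Cl: 0.7343 / 35.45 = 0.02071 mol; F: 0.3935 / 19.00 = 0.02071 mol
Divide by the smallest (0.02071 mol F): C 1.500, H 1.000, Cl 1.000, F 1.000
Scaling by 2: C 3.00, H 2.00, Cl 2.00, F 2.00 → C3H2Cl2F2

C3H2Cl2F2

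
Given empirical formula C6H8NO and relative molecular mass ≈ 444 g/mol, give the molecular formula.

C24H32N4O4

Empirical-formula mass = 110.13 g/mol
n = 444 / 110.13 = 4.03 ≈ 4
Molecular formula = (C6H8NO)4 = C24H32N4O4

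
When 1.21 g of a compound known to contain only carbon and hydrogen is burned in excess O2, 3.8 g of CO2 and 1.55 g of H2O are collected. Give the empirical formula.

mol C = 3.8 / 44.01 = 0.08634; mass C = 0.08634 × 12.01 = 1.037 g
mol H = 2 × (1.55 / 18.02) = 0.1720; mass H = 0.1720 × 1.008 = 0.1734 g
Divide by the smallest (0.08634 mol C): C 1.000, H 1.992
≈ 1:2 → CH2

CH2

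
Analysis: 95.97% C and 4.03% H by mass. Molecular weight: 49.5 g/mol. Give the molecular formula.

C4H2

Assume 100 g: 95.97 g C, 4.03 g H.
C: 95.97 g ÷ 12.01 g/mol = 7.991 mol
H: 4.03 g ÷ 1.008 g/mol = 3.998 mol
Smallest is H at 3.998 mol; normalising gives C 1.999, H 1.000
≈ 2:1 → C2H
Empirical-formula mass = 25.03 g/mol
n = 49.5 / 25.03 = 1.98 ≈ 2
Molecular formula = (C2H)×2 = C4H2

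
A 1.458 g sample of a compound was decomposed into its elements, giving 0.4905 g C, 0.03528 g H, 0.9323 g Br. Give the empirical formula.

C: 0.4905 g ÷ 12.01 g/mol = 0.04084 mol
H: 0.03528 g ÷ 1.008 g/mol = 0.035 mol
Br: 0.9323 g ÷ 79.90 g/mol = 0.01167 mol
Divide by the smallest (0.01167 mol Br): C 3.500, H 3.000, Br 1.000
Scaling by 2: C 7.00, H 6.00, Br 2.00 → C7H6Br2

C7H6Br2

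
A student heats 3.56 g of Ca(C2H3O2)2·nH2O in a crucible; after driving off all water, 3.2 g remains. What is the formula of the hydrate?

Mass of water lost = 3.56 − 3.2 = 0.36 g → 0.36 / 18.02 = 0.01998 mol H2O
Molar mass of Ca(C2H3O2)2 = 158.17 g/mol → mol Ca(C2H3O2)2 = 3.2 / 158.17 = 0.02023
n = 0.01998 / 0.02023 = 0.99 ≈ 1 → Ca(C2H3O2)2·H2O

Ca(C2H3O2)2·H2O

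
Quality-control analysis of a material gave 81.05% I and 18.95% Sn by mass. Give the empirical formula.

Assume 100 g: 81.05 g I, 18.95 g Sn.
I: 81.05 g ÷ 126.90 g/mol = 0.6387 mol
Sn: 18.95 g ÷ 118.71 g/mol = 0.1596 mol
Smallest is Sn at 0.1596 mol; normalising gives I 4.001, Sn 1.000
Ratio ≈ 4:1, so the empirical formula is I4Sn

I4Sn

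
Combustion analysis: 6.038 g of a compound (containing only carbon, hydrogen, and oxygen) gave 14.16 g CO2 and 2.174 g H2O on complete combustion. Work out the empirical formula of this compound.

mol C = 14.16 / 44.01 = 0.3217; mass C = 0.3217 × 12.01 = 3.864 g
mol H = 2 × (2.174 / 18.02) = 0.2413; mass H = 0.2413 × 1.008 = 0.2432 g
mass O = 6.038 − (4.107) = 1.931 g → mol O = 0.1207
Smallest is O at 0.1207 mol; normalising gives C 2.666, H 2.000, O 1.000
×3: C 8.00, H 6.00, O 3.00 → C8H6O3

C8H6O3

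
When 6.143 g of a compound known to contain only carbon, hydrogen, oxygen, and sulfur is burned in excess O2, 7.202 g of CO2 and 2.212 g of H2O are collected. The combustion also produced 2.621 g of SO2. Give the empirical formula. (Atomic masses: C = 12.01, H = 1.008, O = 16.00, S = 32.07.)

mol C = 7.202 / 44.01 = 0.1636; mass C = 0.1636 × 12.01 = 1.965 g
mol H = 2 × (2.212 / 18.02) = 0.2455; mass H = 0.2455 × 1.008 = 0.2475 g
mol S = 2.621 / 64.07 = 0.04091; mass S = 1.312 g
mass O = 6.143 − (3.525) = 2.618 g → mol O = 0.1636
Divide by the smallest (0.04091 mol S): C 4.000, H 6.001, O 4.000, S 1.000
Ratio ≈ 4:6:4:1, so the empirical formula is C4H6O4S

C4H6O4S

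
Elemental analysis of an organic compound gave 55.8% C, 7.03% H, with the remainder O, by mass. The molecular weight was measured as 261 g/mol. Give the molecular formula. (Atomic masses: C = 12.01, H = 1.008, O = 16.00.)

C12H18O6

Assume 100 g: 55.8 g C, 7.03 g H, 37.17 g O.
n(C) = 55.8/12.01 = 4.646, n(H) = 7.03/1.008 = 6.974, n(O) = 37.17/16.00 = 2.323
Divide by the smallest (2.323 mol O): C 2.000, H 3.002, O 1.000
≈ 2:3:1 → C2H3O
Empirical-formula mass = 43.04 g/mol
n = 261 / 43.04 = 6.06 ≈ 6
Molecular formula = (C2H3O)×6 = C12H18O6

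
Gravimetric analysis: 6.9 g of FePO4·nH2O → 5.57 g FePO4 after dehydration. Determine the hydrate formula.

Mass of water lost = 6.9 − 5.57 = 1.33 g → 1.33 / 18.02 = 0.07381 mol H2O
Molar mass of FePO4 = 150.82 g/mol → mol FePO4 = 5.57 / 150.82 = 0.03693
n = 0.07381 / 0.03693 = 2.00 ≈ 2 → FePO4·2H2O

FePO4·2H2O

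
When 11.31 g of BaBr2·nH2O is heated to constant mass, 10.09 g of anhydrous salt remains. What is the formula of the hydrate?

BaBr2·2H2O

Mass of water lost = 11.31 − 10.09 = 1.22 g → 1.22 / 18.02 = 0.0677 mol H2O
Molar mass of BaBr2 = 297.13 g/mol → mol BaBr2 = 10.09 / 297.13 = 0.03396
n = 0.0677 / 0.03396 = 1.99 ≈ 2 → BaBr2·2H2O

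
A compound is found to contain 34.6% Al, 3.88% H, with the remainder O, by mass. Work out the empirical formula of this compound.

Assume 100 g: 34.6 g Al, 3.88 g H, 61.52 g O.
Al: 34.6 g ÷ 26.98 g/mol = 1.282 mol
H: 3.88 g ÷ 1.008 g/mol = 3.849 mol
O: 61.52 g ÷ 16.00 g/mol = 3.845 mol
Divide by the smallest (1.282 mol Al): Al 1.000, H 3.001, O 2.998
≈ 1:3:3 → AlH3O3

AlH3O3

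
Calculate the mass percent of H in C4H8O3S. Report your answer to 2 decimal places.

Molar mass = 4(12.01) + 8(1.008) + 3(16.00) + 1(32.07) = 136.174 g/mol
Mass of H per mole = 8 × 1.008 = 8.064 g
% H = 8.064 / 136.174 × 100 = 5.92%

5.92%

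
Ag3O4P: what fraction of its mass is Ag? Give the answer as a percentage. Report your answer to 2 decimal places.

77.31%

Molar mass = 3(107.87) + 4(16.00) + 1(30.97) = 418.580 g/mol
Mass of Ag per mole = 3 × 107.87 = 323.610 g
% Ag = 323.610 / 418.580 × 100 = 77.31%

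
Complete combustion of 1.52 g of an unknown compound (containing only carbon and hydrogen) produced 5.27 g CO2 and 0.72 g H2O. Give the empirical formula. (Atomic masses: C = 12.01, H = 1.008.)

mol C = 5.27 / 44.01 = 0.1197; mass C = 0.1197 × 12.01 = 1.438 g
mol H = 2 × (0.72 / 18.02) = 0.07991; mass H = 0.07991 × 1.008 = 0.08055 g
Smallest is H at 0.07991 mol; normalising gives C 1.498, H 1.000
Multiply by 2: C 3.00, H 2.00 → C3H2

C3H2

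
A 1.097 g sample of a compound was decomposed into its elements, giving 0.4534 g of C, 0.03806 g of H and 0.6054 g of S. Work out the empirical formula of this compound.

C2H2S

Moles — C: 0.4534 / 12.01 = 0.03775 mol; H: 0.03806 / 1.008 = 0.03776 mol; S: 0.6054 / 32.07 = 0.01888 mol
Divide by the smallest (0.01888 mol S): C 2.000, H 2.000, S 1.000
→ C2H2S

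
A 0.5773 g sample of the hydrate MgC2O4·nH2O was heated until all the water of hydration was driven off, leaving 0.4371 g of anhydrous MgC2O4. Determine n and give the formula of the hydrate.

MgC2O4·2H2O

Mass of water lost = 0.5773 − 0.4371 = 0.1402 g → 0.1402 / 18.02 = 0.00778 mol H2O
Molar mass of MgC2O4 = 112.33 g/mol → mol MgC2O4 = 0.4371 / 112.33 = 0.003891
n = 0.00778 / 0.003891 = 2.00 ≈ 2 → MgC2O4·2H2O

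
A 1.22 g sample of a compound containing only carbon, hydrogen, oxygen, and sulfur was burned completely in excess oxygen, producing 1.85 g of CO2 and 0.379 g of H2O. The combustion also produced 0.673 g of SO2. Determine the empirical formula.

C4H4O2S

mol C = 1.85 / 44.01 = 0.04204; mass C = 0.04204 × 12.01 = 0.5049 g
mol H = 2 × (0.379 / 18.02) = 0.04206; mass H = 0.04206 × 1.008 = 0.04240 g
mol S = 0.673 / 64.07 = 0.01050; mass S = 0.3369 g
mass O = 1.22 − (0.8841) = 0.3359 g → mol O = 0.02099
Divide by the smallest (0.0105 mol S): C 4.002, H 4.005, O 1.999, S 1.000
≈ 4:4:2:1 → C4H4O2S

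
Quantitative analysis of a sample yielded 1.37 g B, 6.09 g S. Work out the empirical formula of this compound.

Moles — B: 1.37 / 10.81 = 0.1267 mol; S: 6.09 / 32.07 = 0.1899 mol
Divide by the smallest (0.1267 mol B): B 1.000, S 1.498
Multiply by 2: B 2.00, S 3.00 → B2S3

B2S3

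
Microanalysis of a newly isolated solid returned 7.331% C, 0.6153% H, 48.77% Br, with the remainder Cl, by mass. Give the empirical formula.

CHBrCl2

Assume 100 g: 7.331 g C, 0.6153 g H, 48.77 g Br, 43.284 g Cl.
C: 7.331 g ÷ 12.01 g/mol = 0.6104 mol
H: 0.6153 g ÷ 1.008 g/mol = 0.6104 mol
Br: 48.77 g ÷ 79.90 g/mol = 0.6104 mol
Cl: 43.284 g ÷ 35.45 g/mol = 1.221 mol
Smallest is Br at 0.6104 mol; normalising gives C 1.000, H 1.000, Br 1.000, Cl 2.000
≈ 1:1:1:2 → CHBrCl2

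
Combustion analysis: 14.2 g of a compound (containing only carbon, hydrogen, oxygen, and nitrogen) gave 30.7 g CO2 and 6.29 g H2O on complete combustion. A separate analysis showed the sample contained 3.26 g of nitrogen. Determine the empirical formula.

mol C = 30.7 / 44.01 = 0.6976; mass C = 0.6976 × 12.01 = 8.378 g
mol H = 2 × (6.29 / 18.02) = 0.6981; mass H = 0.6981 × 1.008 = 0.7037 g
mol N = 3.26 / 14.01 = 0.2327
mass O = 14.2 − (12.34) = 1.859 g → mol O = 0.1162
Ratios (÷ 0.1162): C 6.005, H 6.010, N 2.003, O 1.000
→ C6H6N2O

C6H6N2O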